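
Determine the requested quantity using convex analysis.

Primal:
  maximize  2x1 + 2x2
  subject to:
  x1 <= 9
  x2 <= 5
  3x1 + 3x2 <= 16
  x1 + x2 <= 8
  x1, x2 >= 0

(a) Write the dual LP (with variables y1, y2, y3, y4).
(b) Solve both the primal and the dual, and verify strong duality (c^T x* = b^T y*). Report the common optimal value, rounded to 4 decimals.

The standard primal-dual pair for 'max c^T x s.t. A x <= b, x >= 0' is:
  Dual:  min b^T y  s.t.  A^T y >= c,  y >= 0.

So the dual LP is:
  minimize  9y1 + 5y2 + 16y3 + 8y4
  subject to:
    y1 + 3y3 + y4 >= 2
    y2 + 3y3 + y4 >= 2
    y1, y2, y3, y4 >= 0

Solving the primal: x* = (5.3333, 0).
  primal value c^T x* = 10.6667.
Solving the dual: y* = (0, 0, 0.6667, 0).
  dual value b^T y* = 10.6667.
Strong duality: c^T x* = b^T y*. Confirmed.

10.6667


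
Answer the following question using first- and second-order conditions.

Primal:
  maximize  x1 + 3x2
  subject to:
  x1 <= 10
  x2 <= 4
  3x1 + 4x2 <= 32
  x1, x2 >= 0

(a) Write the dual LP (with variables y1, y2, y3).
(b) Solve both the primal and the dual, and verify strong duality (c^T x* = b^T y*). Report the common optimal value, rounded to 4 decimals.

The standard primal-dual pair for 'max c^T x s.t. A x <= b, x >= 0' is:
  Dual:  min b^T y  s.t.  A^T y >= c,  y >= 0.

So the dual LP is:
  minimize  10y1 + 4y2 + 32y3
  subject to:
    y1 + 3y3 >= 1
    y2 + 4y3 >= 3
    y1, y2, y3 >= 0

Solving the primal: x* = (5.3333, 4).
  primal value c^T x* = 17.3333.
Solving the dual: y* = (0, 1.6667, 0.3333).
  dual value b^T y* = 17.3333.
Strong duality: c^T x* = b^T y*. Confirmed.

17.3333


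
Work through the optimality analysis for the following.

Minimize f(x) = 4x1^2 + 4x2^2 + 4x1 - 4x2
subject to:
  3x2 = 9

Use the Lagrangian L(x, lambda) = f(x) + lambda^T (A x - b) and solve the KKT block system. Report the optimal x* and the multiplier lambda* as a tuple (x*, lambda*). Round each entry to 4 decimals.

Form the Lagrangian:
  L(x, lambda) = (1/2) x^T Q x + c^T x + lambda^T (A x - b)
Stationarity (grad_x L = 0): Q x + c + A^T lambda = 0.
Primal feasibility: A x = b.

This gives the KKT block system:
  [ Q   A^T ] [ x     ]   [-c ]
  [ A    0  ] [ lambda ] = [ b ]

Solving the linear system:
  x*      = (-0.5, 3)
  lambda* = (-6.6667)
  f(x*)   = 23

x* = (-0.5, 3), lambda* = (-6.6667)


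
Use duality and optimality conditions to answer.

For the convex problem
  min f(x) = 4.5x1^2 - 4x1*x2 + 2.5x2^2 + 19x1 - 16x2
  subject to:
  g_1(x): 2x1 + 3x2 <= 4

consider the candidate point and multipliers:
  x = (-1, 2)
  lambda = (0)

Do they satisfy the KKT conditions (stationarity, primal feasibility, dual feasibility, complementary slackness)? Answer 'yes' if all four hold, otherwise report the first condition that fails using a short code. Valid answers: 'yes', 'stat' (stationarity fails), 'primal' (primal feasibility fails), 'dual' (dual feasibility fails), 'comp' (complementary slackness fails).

Gradient of f: grad f(x) = Q x + c = (2, -2)
Constraint values g_i(x) = a_i^T x - b_i:
  g_1((-1, 2)) = 0
Stationarity residual: grad f(x) + sum_i lambda_i a_i = (2, -2)
  -> stationarity FAILS
Primal feasibility (all g_i <= 0): OK
Dual feasibility (all lambda_i >= 0): OK
Complementary slackness (lambda_i * g_i(x) = 0 for all i): OK

Verdict: the first failing condition is stationarity -> stat.

stat


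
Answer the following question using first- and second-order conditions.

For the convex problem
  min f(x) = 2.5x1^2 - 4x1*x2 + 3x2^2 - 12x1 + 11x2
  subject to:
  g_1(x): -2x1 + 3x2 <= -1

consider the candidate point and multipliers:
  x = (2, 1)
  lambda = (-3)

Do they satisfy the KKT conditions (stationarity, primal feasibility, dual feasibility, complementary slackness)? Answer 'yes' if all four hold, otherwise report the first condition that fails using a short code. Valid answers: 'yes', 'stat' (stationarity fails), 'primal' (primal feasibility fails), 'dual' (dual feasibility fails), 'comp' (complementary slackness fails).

Gradient of f: grad f(x) = Q x + c = (-6, 9)
Constraint values g_i(x) = a_i^T x - b_i:
  g_1((2, 1)) = 0
Stationarity residual: grad f(x) + sum_i lambda_i a_i = (0, 0)
  -> stationarity OK
Primal feasibility (all g_i <= 0): OK
Dual feasibility (all lambda_i >= 0): FAILS
Complementary slackness (lambda_i * g_i(x) = 0 for all i): OK

Verdict: the first failing condition is dual_feasibility -> dual.

dual


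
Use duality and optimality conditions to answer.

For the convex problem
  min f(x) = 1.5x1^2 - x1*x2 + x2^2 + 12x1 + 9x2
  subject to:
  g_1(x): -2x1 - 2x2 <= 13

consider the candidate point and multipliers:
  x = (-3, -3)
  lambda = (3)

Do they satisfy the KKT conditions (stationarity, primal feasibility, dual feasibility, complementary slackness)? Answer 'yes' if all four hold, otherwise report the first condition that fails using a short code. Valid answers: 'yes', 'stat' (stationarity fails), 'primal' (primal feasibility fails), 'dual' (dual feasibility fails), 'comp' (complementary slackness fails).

Gradient of f: grad f(x) = Q x + c = (6, 6)
Constraint values g_i(x) = a_i^T x - b_i:
  g_1((-3, -3)) = -1
Stationarity residual: grad f(x) + sum_i lambda_i a_i = (0, 0)
  -> stationarity OK
Primal feasibility (all g_i <= 0): OK
Dual feasibility (all lambda_i >= 0): OK
Complementary slackness (lambda_i * g_i(x) = 0 for all i): FAILS

Verdict: the first failing condition is complementary_slackness -> comp.

comp


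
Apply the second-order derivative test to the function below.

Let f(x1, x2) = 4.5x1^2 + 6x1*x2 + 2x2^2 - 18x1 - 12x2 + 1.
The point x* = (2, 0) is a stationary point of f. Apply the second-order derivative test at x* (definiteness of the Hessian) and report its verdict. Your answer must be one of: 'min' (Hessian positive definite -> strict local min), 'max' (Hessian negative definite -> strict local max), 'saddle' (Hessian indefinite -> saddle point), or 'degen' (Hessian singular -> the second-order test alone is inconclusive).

Compute the Hessian H = grad^2 f:
  H = [[9, 6], [6, 4]]
Verify stationarity: grad f(x*) = H x* + g = (0, 0).
Eigenvalues of H: 0, 13.
H has a zero eigenvalue (singular; positive semidefinite but not definite), so H is neither positive definite, negative definite, nor indefinite. The second-order test alone is inconclusive -> degen.
(Indeed, f is constant along the null direction of H through x*, so x* is not a strict local extremum.)

degen


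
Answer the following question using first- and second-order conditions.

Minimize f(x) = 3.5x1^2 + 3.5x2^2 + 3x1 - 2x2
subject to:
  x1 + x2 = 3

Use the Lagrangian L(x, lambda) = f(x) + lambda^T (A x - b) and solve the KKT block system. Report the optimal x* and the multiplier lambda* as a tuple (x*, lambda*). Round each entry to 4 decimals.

Form the Lagrangian:
  L(x, lambda) = (1/2) x^T Q x + c^T x + lambda^T (A x - b)
Stationarity (grad_x L = 0): Q x + c + A^T lambda = 0.
Primal feasibility: A x = b.

This gives the KKT block system:
  [ Q   A^T ] [ x     ]   [-c ]
  [ A    0  ] [ lambda ] = [ b ]

Solving the linear system:
  x*      = (1.1429, 1.8571)
  lambda* = (-11)
  f(x*)   = 16.3571

x* = (1.1429, 1.8571), lambda* = (-11)


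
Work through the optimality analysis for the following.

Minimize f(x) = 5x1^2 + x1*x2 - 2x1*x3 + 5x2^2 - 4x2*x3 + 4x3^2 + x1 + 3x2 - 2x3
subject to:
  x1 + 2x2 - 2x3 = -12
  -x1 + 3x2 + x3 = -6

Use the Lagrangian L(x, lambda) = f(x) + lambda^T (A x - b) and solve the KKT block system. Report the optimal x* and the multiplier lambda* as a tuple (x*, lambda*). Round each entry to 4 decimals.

Form the Lagrangian:
  L(x, lambda) = (1/2) x^T Q x + c^T x + lambda^T (A x - b)
Stationarity (grad_x L = 0): Q x + c + A^T lambda = 0.
Primal feasibility: A x = b.

This gives the KKT block system:
  [ Q   A^T ] [ x     ]   [-c ]
  [ A    0  ] [ lambda ] = [ b ]

Solving the linear system:
  x*      = (-0.8048, -3.1006, 2.497)
  lambda* = (16.8453, 1.7027)
  f(x*)   = 98.6299

x* = (-0.8048, -3.1006, 2.497), lambda* = (16.8453, 1.7027)


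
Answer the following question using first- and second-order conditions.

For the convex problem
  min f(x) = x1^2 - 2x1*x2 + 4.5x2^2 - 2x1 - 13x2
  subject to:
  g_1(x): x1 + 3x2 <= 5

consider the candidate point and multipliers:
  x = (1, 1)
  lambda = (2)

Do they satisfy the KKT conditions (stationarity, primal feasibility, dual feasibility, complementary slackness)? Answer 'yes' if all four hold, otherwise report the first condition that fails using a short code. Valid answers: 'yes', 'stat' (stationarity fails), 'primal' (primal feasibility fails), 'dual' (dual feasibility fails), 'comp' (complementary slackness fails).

Gradient of f: grad f(x) = Q x + c = (-2, -6)
Constraint values g_i(x) = a_i^T x - b_i:
  g_1((1, 1)) = -1
Stationarity residual: grad f(x) + sum_i lambda_i a_i = (0, 0)
  -> stationarity OK
Primal feasibility (all g_i <= 0): OK
Dual feasibility (all lambda_i >= 0): OK
Complementary slackness (lambda_i * g_i(x) = 0 for all i): FAILS

Verdict: the first failing condition is complementary_slackness -> comp.

comp


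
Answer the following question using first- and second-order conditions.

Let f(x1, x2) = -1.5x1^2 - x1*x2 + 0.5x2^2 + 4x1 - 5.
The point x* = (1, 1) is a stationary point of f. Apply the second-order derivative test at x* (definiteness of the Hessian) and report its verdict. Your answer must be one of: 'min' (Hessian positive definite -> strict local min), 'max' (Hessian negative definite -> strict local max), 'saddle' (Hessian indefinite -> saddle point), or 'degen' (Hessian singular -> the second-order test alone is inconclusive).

Compute the Hessian H = grad^2 f:
  H = [[-3, -1], [-1, 1]]
Verify stationarity: grad f(x*) = H x* + g = (0, 0).
Eigenvalues of H: -3.2361, 1.2361.
Eigenvalues have mixed signs, so H is indefinite -> x* is a saddle point.

saddle


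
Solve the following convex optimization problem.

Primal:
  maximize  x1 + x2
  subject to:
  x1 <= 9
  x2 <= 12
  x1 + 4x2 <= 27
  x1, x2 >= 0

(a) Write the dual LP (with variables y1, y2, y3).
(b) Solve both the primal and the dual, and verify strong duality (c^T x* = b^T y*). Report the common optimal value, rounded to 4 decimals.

The standard primal-dual pair for 'max c^T x s.t. A x <= b, x >= 0' is:
  Dual:  min b^T y  s.t.  A^T y >= c,  y >= 0.

So the dual LP is:
  minimize  9y1 + 12y2 + 27y3
  subject to:
    y1 + y3 >= 1
    y2 + 4y3 >= 1
    y1, y2, y3 >= 0

Solving the primal: x* = (9, 4.5).
  primal value c^T x* = 13.5.
Solving the dual: y* = (0.75, 0, 0.25).
  dual value b^T y* = 13.5.
Strong duality: c^T x* = b^T y*. Confirmed.

13.5


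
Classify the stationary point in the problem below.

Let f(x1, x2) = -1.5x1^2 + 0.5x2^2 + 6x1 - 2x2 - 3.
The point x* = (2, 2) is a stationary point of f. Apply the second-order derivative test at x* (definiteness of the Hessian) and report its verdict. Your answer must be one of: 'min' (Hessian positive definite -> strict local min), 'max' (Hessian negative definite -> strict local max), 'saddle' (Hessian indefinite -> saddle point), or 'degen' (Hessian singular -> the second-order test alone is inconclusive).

Compute the Hessian H = grad^2 f:
  H = [[-3, 0], [0, 1]]
Verify stationarity: grad f(x*) = H x* + g = (0, 0).
Eigenvalues of H: -3, 1.
Eigenvalues have mixed signs, so H is indefinite -> x* is a saddle point.

saddle


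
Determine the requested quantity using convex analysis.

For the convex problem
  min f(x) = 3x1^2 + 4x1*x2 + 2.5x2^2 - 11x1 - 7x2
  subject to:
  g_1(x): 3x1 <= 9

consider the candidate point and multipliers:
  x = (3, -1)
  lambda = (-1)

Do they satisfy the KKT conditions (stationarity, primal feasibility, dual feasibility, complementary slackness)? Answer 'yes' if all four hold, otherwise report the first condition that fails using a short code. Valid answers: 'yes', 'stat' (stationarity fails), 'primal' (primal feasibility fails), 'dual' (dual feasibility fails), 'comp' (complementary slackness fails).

Gradient of f: grad f(x) = Q x + c = (3, 0)
Constraint values g_i(x) = a_i^T x - b_i:
  g_1((3, -1)) = 0
Stationarity residual: grad f(x) + sum_i lambda_i a_i = (0, 0)
  -> stationarity OK
Primal feasibility (all g_i <= 0): OK
Dual feasibility (all lambda_i >= 0): FAILS
Complementary slackness (lambda_i * g_i(x) = 0 for all i): OK

Verdict: the first failing condition is dual_feasibility -> dual.

dual


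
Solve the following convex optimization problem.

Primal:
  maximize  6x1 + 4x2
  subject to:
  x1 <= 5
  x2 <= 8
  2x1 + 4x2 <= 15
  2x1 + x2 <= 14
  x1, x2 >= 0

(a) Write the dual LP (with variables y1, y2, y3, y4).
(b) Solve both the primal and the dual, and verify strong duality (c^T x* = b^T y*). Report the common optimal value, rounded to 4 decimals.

The standard primal-dual pair for 'max c^T x s.t. A x <= b, x >= 0' is:
  Dual:  min b^T y  s.t.  A^T y >= c,  y >= 0.

So the dual LP is:
  minimize  5y1 + 8y2 + 15y3 + 14y4
  subject to:
    y1 + 2y3 + 2y4 >= 6
    y2 + 4y3 + y4 >= 4
    y1, y2, y3, y4 >= 0

Solving the primal: x* = (5, 1.25).
  primal value c^T x* = 35.
Solving the dual: y* = (4, 0, 1, 0).
  dual value b^T y* = 35.
Strong duality: c^T x* = b^T y*. Confirmed.

35


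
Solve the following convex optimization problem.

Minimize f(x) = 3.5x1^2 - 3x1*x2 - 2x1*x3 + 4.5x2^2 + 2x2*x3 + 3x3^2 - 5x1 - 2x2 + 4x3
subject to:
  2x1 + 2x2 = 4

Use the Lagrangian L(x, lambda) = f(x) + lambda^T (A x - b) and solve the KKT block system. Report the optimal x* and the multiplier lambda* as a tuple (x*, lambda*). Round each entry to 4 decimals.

Form the Lagrangian:
  L(x, lambda) = (1/2) x^T Q x + c^T x + lambda^T (A x - b)
Stationarity (grad_x L = 0): Q x + c + A^T lambda = 0.
Primal feasibility: A x = b.

This gives the KKT block system:
  [ Q   A^T ] [ x     ]   [-c ]
  [ A    0  ] [ lambda ] = [ b ]

Solving the linear system:
  x*      = (1.1207, 0.8793, -0.5862)
  lambda* = (-0.6897)
  f(x*)   = -3.4741

x* = (1.1207, 0.8793, -0.5862), lambda* = (-0.6897)


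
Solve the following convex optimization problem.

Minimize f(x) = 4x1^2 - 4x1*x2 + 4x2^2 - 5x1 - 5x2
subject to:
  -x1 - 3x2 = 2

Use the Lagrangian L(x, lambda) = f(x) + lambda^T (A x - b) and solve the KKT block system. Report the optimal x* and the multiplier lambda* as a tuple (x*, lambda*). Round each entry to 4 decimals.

Form the Lagrangian:
  L(x, lambda) = (1/2) x^T Q x + c^T x + lambda^T (A x - b)
Stationarity (grad_x L = 0): Q x + c + A^T lambda = 0.
Primal feasibility: A x = b.

This gives the KKT block system:
  [ Q   A^T ] [ x     ]   [-c ]
  [ A    0  ] [ lambda ] = [ b ]

Solving the linear system:
  x*      = (-0.0962, -0.6346)
  lambda* = (-3.2308)
  f(x*)   = 5.0577

x* = (-0.0962, -0.6346), lambda* = (-3.2308)


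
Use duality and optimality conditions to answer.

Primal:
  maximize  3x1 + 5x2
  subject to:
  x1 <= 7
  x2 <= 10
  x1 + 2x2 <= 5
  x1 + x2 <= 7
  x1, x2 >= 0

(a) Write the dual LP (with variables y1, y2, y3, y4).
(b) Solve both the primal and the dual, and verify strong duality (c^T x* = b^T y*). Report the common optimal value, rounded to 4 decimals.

The standard primal-dual pair for 'max c^T x s.t. A x <= b, x >= 0' is:
  Dual:  min b^T y  s.t.  A^T y >= c,  y >= 0.

So the dual LP is:
  minimize  7y1 + 10y2 + 5y3 + 7y4
  subject to:
    y1 + y3 + y4 >= 3
    y2 + 2y3 + y4 >= 5
    y1, y2, y3, y4 >= 0

Solving the primal: x* = (5, 0).
  primal value c^T x* = 15.
Solving the dual: y* = (0, 0, 3, 0).
  dual value b^T y* = 15.
Strong duality: c^T x* = b^T y*. Confirmed.

15


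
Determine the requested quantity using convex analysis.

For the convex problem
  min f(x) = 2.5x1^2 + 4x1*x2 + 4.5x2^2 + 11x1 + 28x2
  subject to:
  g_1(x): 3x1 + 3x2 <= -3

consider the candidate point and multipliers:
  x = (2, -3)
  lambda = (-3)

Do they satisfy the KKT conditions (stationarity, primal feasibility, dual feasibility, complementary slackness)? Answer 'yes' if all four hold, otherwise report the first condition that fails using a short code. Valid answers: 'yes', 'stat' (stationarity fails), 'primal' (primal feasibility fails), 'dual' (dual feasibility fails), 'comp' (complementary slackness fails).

Gradient of f: grad f(x) = Q x + c = (9, 9)
Constraint values g_i(x) = a_i^T x - b_i:
  g_1((2, -3)) = 0
Stationarity residual: grad f(x) + sum_i lambda_i a_i = (0, 0)
  -> stationarity OK
Primal feasibility (all g_i <= 0): OK
Dual feasibility (all lambda_i >= 0): FAILS
Complementary slackness (lambda_i * g_i(x) = 0 for all i): OK

Verdict: the first failing condition is dual_feasibility -> dual.

dual


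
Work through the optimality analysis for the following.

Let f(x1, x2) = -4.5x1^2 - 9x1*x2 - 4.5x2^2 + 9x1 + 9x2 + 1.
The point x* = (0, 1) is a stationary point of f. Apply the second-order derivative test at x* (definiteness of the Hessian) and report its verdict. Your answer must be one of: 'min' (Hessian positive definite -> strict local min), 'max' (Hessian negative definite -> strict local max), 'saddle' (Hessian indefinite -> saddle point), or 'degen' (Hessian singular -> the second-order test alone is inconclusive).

Compute the Hessian H = grad^2 f:
  H = [[-9, -9], [-9, -9]]
Verify stationarity: grad f(x*) = H x* + g = (0, 0).
Eigenvalues of H: -18, 0.
H has a zero eigenvalue (singular; negative semidefinite but not definite), so H is neither positive definite, negative definite, nor indefinite. The second-order test alone is inconclusive -> degen.
(Indeed, f is constant along the null direction of H through x*, so x* is not a strict local extremum.)

degen


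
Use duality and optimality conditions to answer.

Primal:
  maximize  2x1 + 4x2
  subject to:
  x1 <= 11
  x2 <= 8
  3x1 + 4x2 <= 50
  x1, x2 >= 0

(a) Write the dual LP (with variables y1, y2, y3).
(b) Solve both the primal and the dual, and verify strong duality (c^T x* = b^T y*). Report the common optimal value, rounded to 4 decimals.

The standard primal-dual pair for 'max c^T x s.t. A x <= b, x >= 0' is:
  Dual:  min b^T y  s.t.  A^T y >= c,  y >= 0.

So the dual LP is:
  minimize  11y1 + 8y2 + 50y3
  subject to:
    y1 + 3y3 >= 2
    y2 + 4y3 >= 4
    y1, y2, y3 >= 0

Solving the primal: x* = (6, 8).
  primal value c^T x* = 44.
Solving the dual: y* = (0, 1.3333, 0.6667).
  dual value b^T y* = 44.
Strong duality: c^T x* = b^T y*. Confirmed.

44


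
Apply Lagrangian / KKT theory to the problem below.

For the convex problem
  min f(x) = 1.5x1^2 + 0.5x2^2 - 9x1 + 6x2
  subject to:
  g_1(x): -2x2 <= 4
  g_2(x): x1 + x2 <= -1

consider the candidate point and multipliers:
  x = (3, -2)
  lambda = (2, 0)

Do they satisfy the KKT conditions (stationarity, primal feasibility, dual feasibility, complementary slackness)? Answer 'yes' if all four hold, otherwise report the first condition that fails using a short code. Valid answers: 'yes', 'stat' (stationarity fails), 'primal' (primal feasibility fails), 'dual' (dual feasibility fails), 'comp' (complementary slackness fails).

Gradient of f: grad f(x) = Q x + c = (0, 4)
Constraint values g_i(x) = a_i^T x - b_i:
  g_1((3, -2)) = 0
  g_2((3, -2)) = 2
Stationarity residual: grad f(x) + sum_i lambda_i a_i = (0, 0)
  -> stationarity OK
Primal feasibility (all g_i <= 0): FAILS
Dual feasibility (all lambda_i >= 0): OK
Complementary slackness (lambda_i * g_i(x) = 0 for all i): OK

Verdict: the first failing condition is primal_feasibility -> primal.

primal


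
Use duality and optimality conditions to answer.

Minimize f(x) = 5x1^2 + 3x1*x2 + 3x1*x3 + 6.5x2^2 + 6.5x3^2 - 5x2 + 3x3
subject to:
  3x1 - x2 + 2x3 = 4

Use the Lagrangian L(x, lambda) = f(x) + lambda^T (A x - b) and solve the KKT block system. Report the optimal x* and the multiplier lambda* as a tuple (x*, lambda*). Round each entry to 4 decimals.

Form the Lagrangian:
  L(x, lambda) = (1/2) x^T Q x + c^T x + lambda^T (A x - b)
Stationarity (grad_x L = 0): Q x + c + A^T lambda = 0.
Primal feasibility: A x = b.

This gives the KKT block system:
  [ Q   A^T ] [ x     ]   [-c ]
  [ A    0  ] [ lambda ] = [ b ]

Solving the linear system:
  x*      = (1.2058, -0.195, 0.0937)
  lambda* = (-3.9181)
  f(x*)   = 8.4644

x* = (1.2058, -0.195, 0.0937), lambda* = (-3.9181)


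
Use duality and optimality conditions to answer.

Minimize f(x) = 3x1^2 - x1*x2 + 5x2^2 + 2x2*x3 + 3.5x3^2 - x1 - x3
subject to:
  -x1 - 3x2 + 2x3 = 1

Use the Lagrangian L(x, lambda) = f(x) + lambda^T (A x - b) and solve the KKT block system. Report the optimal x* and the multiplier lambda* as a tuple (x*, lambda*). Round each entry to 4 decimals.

Form the Lagrangian:
  L(x, lambda) = (1/2) x^T Q x + c^T x + lambda^T (A x - b)
Stationarity (grad_x L = 0): Q x + c + A^T lambda = 0.
Primal feasibility: A x = b.

This gives the KKT block system:
  [ Q   A^T ] [ x     ]   [-c ]
  [ A    0  ] [ lambda ] = [ b ]

Solving the linear system:
  x*      = (0.0778, -0.1625, 0.2952)
  lambda* = (-0.3707)
  f(x*)   = -0.0011

x* = (0.0778, -0.1625, 0.2952), lambda* = (-0.3707)


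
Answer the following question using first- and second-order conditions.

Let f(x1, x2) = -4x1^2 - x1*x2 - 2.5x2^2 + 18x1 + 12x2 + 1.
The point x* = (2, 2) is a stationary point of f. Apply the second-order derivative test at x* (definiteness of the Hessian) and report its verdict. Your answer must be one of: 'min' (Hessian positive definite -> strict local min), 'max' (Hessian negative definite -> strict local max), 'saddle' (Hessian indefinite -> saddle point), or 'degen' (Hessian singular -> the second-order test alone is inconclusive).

Compute the Hessian H = grad^2 f:
  H = [[-8, -1], [-1, -5]]
Verify stationarity: grad f(x*) = H x* + g = (0, 0).
Eigenvalues of H: -8.3028, -4.6972.
Both eigenvalues < 0, so H is negative definite -> x* is a strict local max.

max


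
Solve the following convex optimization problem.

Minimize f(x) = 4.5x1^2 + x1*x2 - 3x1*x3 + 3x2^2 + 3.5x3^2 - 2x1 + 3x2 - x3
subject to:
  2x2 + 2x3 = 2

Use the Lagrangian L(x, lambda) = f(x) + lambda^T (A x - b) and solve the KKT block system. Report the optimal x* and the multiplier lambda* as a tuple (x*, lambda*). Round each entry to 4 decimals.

Form the Lagrangian:
  L(x, lambda) = (1/2) x^T Q x + c^T x + lambda^T (A x - b)
Stationarity (grad_x L = 0): Q x + c + A^T lambda = 0.
Primal feasibility: A x = b.

This gives the KKT block system:
  [ Q   A^T ] [ x     ]   [-c ]
  [ A    0  ] [ lambda ] = [ b ]

Solving the linear system:
  x*      = (0.5248, 0.0693, 0.9307)
  lambda* = (-1.9703)
  f(x*)   = 1.0842

x* = (0.5248, 0.0693, 0.9307), lambda* = (-1.9703)


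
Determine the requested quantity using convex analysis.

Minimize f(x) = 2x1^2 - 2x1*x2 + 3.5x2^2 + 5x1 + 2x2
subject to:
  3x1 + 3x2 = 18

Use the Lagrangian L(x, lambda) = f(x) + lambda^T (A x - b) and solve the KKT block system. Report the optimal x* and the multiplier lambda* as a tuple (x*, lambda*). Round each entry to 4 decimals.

Form the Lagrangian:
  L(x, lambda) = (1/2) x^T Q x + c^T x + lambda^T (A x - b)
Stationarity (grad_x L = 0): Q x + c + A^T lambda = 0.
Primal feasibility: A x = b.

This gives the KKT block system:
  [ Q   A^T ] [ x     ]   [-c ]
  [ A    0  ] [ lambda ] = [ b ]

Solving the linear system:
  x*      = (3.4, 2.6)
  lambda* = (-4.4667)
  f(x*)   = 51.3

x* = (3.4, 2.6), lambda* = (-4.4667)


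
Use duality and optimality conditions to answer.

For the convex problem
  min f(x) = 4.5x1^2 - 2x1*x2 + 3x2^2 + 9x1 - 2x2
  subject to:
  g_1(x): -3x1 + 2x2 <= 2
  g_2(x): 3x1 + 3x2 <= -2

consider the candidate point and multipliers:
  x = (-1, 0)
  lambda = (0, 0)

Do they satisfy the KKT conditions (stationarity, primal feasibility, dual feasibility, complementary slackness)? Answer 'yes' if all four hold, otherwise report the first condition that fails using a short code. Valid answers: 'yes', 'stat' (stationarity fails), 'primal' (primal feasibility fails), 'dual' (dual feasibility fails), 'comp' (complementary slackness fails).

Gradient of f: grad f(x) = Q x + c = (0, 0)
Constraint values g_i(x) = a_i^T x - b_i:
  g_1((-1, 0)) = 1
  g_2((-1, 0)) = -1
Stationarity residual: grad f(x) + sum_i lambda_i a_i = (0, 0)
  -> stationarity OK
Primal feasibility (all g_i <= 0): FAILS
Dual feasibility (all lambda_i >= 0): OK
Complementary slackness (lambda_i * g_i(x) = 0 for all i): OK

Verdict: the first failing condition is primal_feasibility -> primal.

primal


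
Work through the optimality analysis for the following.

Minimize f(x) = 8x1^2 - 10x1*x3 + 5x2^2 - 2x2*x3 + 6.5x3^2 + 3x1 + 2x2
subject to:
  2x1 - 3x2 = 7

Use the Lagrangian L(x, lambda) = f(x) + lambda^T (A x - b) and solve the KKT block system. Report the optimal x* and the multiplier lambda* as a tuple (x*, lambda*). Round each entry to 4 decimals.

Form the Lagrangian:
  L(x, lambda) = (1/2) x^T Q x + c^T x + lambda^T (A x - b)
Stationarity (grad_x L = 0): Q x + c + A^T lambda = 0.
Primal feasibility: A x = b.

This gives the KKT block system:
  [ Q   A^T ] [ x     ]   [-c ]
  [ A    0  ] [ lambda ] = [ b ]

Solving the linear system:
  x*      = (0.6772, -1.8819, 0.2314)
  lambda* = (-5.7605)
  f(x*)   = 19.2957

x* = (0.6772, -1.8819, 0.2314), lambda* = (-5.7605)


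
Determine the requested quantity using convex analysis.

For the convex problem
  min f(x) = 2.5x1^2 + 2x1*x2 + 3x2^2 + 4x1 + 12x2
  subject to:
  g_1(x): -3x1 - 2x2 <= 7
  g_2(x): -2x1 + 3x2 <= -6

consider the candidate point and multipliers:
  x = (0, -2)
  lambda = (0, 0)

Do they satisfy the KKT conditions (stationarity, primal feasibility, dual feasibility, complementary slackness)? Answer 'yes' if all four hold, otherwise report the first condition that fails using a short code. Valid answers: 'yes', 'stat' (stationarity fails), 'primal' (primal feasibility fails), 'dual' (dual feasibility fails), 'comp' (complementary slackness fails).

Gradient of f: grad f(x) = Q x + c = (0, 0)
Constraint values g_i(x) = a_i^T x - b_i:
  g_1((0, -2)) = -3
  g_2((0, -2)) = 0
Stationarity residual: grad f(x) + sum_i lambda_i a_i = (0, 0)
  -> stationarity OK
Primal feasibility (all g_i <= 0): OK
Dual feasibility (all lambda_i >= 0): OK
Complementary slackness (lambda_i * g_i(x) = 0 for all i): OK

Verdict: yes, KKT holds.

yes


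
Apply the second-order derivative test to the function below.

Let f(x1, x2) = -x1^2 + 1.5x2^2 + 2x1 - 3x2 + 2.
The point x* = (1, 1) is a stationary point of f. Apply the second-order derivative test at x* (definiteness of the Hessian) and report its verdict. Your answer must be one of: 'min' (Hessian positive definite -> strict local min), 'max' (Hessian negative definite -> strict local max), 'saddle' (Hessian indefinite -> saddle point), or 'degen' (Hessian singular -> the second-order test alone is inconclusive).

Compute the Hessian H = grad^2 f:
  H = [[-2, 0], [0, 3]]
Verify stationarity: grad f(x*) = H x* + g = (0, 0).
Eigenvalues of H: -2, 3.
Eigenvalues have mixed signs, so H is indefinite -> x* is a saddle point.

saddle


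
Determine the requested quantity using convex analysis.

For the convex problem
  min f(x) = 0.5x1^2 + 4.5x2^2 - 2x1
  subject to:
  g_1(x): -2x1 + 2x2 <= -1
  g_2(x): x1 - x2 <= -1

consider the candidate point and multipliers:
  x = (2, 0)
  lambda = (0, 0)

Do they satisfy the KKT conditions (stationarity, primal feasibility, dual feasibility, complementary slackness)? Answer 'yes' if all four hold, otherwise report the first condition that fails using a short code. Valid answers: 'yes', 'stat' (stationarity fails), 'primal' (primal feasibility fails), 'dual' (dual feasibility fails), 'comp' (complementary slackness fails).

Gradient of f: grad f(x) = Q x + c = (0, 0)
Constraint values g_i(x) = a_i^T x - b_i:
  g_1((2, 0)) = -3
  g_2((2, 0)) = 3
Stationarity residual: grad f(x) + sum_i lambda_i a_i = (0, 0)
  -> stationarity OK
Primal feasibility (all g_i <= 0): FAILS
Dual feasibility (all lambda_i >= 0): OK
Complementary slackness (lambda_i * g_i(x) = 0 for all i): OK

Verdict: the first failing condition is primal_feasibility -> primal.

primal


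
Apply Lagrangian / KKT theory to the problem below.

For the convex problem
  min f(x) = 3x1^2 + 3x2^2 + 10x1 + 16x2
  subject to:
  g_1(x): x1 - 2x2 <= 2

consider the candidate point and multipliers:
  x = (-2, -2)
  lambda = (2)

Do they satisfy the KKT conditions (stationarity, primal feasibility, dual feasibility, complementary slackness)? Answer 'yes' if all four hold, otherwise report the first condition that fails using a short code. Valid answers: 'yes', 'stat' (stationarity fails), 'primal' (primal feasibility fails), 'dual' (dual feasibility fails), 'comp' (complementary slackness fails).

Gradient of f: grad f(x) = Q x + c = (-2, 4)
Constraint values g_i(x) = a_i^T x - b_i:
  g_1((-2, -2)) = 0
Stationarity residual: grad f(x) + sum_i lambda_i a_i = (0, 0)
  -> stationarity OK
Primal feasibility (all g_i <= 0): OK
Dual feasibility (all lambda_i >= 0): OK
Complementary slackness (lambda_i * g_i(x) = 0 for all i): OK

Verdict: yes, KKT holds.

yes


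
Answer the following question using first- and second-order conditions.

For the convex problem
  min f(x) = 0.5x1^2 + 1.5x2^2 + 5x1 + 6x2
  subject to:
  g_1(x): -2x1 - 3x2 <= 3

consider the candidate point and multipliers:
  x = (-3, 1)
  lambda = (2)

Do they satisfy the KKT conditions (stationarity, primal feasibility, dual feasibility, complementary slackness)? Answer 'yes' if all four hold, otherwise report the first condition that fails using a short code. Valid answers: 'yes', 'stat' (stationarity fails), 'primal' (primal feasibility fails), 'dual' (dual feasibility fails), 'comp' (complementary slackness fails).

Gradient of f: grad f(x) = Q x + c = (2, 9)
Constraint values g_i(x) = a_i^T x - b_i:
  g_1((-3, 1)) = 0
Stationarity residual: grad f(x) + sum_i lambda_i a_i = (-2, 3)
  -> stationarity FAILS
Primal feasibility (all g_i <= 0): OK
Dual feasibility (all lambda_i >= 0): OK
Complementary slackness (lambda_i * g_i(x) = 0 for all i): OK

Verdict: the first failing condition is stationarity -> stat.

stat


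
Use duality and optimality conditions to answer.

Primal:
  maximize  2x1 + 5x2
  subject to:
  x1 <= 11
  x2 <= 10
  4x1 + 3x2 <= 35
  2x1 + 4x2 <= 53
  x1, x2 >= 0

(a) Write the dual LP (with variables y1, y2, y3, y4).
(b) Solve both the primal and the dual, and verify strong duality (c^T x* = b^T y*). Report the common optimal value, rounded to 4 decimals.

The standard primal-dual pair for 'max c^T x s.t. A x <= b, x >= 0' is:
  Dual:  min b^T y  s.t.  A^T y >= c,  y >= 0.

So the dual LP is:
  minimize  11y1 + 10y2 + 35y3 + 53y4
  subject to:
    y1 + 4y3 + 2y4 >= 2
    y2 + 3y3 + 4y4 >= 5
    y1, y2, y3, y4 >= 0

Solving the primal: x* = (1.25, 10).
  primal value c^T x* = 52.5.
Solving the dual: y* = (0, 3.5, 0.5, 0).
  dual value b^T y* = 52.5.
Strong duality: c^T x* = b^T y*. Confirmed.

52.5


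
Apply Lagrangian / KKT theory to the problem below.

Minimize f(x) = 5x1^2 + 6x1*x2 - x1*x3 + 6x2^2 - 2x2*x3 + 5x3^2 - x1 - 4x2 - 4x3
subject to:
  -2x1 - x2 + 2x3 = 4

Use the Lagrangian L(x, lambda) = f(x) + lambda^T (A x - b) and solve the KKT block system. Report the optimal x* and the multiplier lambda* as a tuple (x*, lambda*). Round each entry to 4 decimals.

Form the Lagrangian:
  L(x, lambda) = (1/2) x^T Q x + c^T x + lambda^T (A x - b)
Stationarity (grad_x L = 0): Q x + c + A^T lambda = 0.
Primal feasibility: A x = b.

This gives the KKT block system:
  [ Q   A^T ] [ x     ]   [-c ]
  [ A    0  ] [ lambda ] = [ b ]

Solving the linear system:
  x*      = (-1.0638, 0.7234, 1.2979)
  lambda* = (-4.2979)
  f(x*)   = 5.0851

x* = (-1.0638, 0.7234, 1.2979), lambda* = (-4.2979)


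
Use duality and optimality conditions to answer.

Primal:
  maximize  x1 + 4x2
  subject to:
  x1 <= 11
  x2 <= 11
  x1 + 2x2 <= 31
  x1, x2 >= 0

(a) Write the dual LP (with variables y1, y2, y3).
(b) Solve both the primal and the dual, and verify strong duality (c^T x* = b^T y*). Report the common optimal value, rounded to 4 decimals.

The standard primal-dual pair for 'max c^T x s.t. A x <= b, x >= 0' is:
  Dual:  min b^T y  s.t.  A^T y >= c,  y >= 0.

So the dual LP is:
  minimize  11y1 + 11y2 + 31y3
  subject to:
    y1 + y3 >= 1
    y2 + 2y3 >= 4
    y1, y2, y3 >= 0

Solving the primal: x* = (9, 11).
  primal value c^T x* = 53.
Solving the dual: y* = (0, 2, 1).
  dual value b^T y* = 53.
Strong duality: c^T x* = b^T y*. Confirmed.

53


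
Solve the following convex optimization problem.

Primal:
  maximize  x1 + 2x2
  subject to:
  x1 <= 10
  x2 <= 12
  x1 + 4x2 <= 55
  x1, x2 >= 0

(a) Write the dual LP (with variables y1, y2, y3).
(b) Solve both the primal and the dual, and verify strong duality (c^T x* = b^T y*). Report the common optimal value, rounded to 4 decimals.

The standard primal-dual pair for 'max c^T x s.t. A x <= b, x >= 0' is:
  Dual:  min b^T y  s.t.  A^T y >= c,  y >= 0.

So the dual LP is:
  minimize  10y1 + 12y2 + 55y3
  subject to:
    y1 + y3 >= 1
    y2 + 4y3 >= 2
    y1, y2, y3 >= 0

Solving the primal: x* = (10, 11.25).
  primal value c^T x* = 32.5.
Solving the dual: y* = (0.5, 0, 0.5).
  dual value b^T y* = 32.5.
Strong duality: c^T x* = b^T y*. Confirmed.

32.5


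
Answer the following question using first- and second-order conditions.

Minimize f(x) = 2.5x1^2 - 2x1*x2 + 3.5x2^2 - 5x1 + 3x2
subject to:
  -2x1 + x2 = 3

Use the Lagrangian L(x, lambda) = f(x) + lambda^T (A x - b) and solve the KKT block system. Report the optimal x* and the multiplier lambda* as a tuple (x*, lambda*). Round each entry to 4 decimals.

Form the Lagrangian:
  L(x, lambda) = (1/2) x^T Q x + c^T x + lambda^T (A x - b)
Stationarity (grad_x L = 0): Q x + c + A^T lambda = 0.
Primal feasibility: A x = b.

This gives the KKT block system:
  [ Q   A^T ] [ x     ]   [-c ]
  [ A    0  ] [ lambda ] = [ b ]

Solving the linear system:
  x*      = (-1.48, 0.04)
  lambda* = (-6.24)
  f(x*)   = 13.12

x* = (-1.48, 0.04), lambda* = (-6.24)


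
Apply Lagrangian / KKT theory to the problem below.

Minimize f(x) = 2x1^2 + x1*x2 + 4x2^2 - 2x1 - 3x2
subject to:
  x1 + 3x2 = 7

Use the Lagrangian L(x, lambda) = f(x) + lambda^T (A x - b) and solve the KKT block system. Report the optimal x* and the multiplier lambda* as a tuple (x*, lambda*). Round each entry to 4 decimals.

Form the Lagrangian:
  L(x, lambda) = (1/2) x^T Q x + c^T x + lambda^T (A x - b)
Stationarity (grad_x L = 0): Q x + c + A^T lambda = 0.
Primal feasibility: A x = b.

This gives the KKT block system:
  [ Q   A^T ] [ x     ]   [-c ]
  [ A    0  ] [ lambda ] = [ b ]

Solving the linear system:
  x*      = (1.1579, 1.9474)
  lambda* = (-4.5789)
  f(x*)   = 11.9474

x* = (1.1579, 1.9474), lambda* = (-4.5789)


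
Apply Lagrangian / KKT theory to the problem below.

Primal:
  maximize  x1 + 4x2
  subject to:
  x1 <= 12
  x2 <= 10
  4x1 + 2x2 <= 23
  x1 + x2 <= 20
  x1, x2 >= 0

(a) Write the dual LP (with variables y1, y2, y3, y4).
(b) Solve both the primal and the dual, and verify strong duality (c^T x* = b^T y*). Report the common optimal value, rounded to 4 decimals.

The standard primal-dual pair for 'max c^T x s.t. A x <= b, x >= 0' is:
  Dual:  min b^T y  s.t.  A^T y >= c,  y >= 0.

So the dual LP is:
  minimize  12y1 + 10y2 + 23y3 + 20y4
  subject to:
    y1 + 4y3 + y4 >= 1
    y2 + 2y3 + y4 >= 4
    y1, y2, y3, y4 >= 0

Solving the primal: x* = (0.75, 10).
  primal value c^T x* = 40.75.
Solving the dual: y* = (0, 3.5, 0.25, 0).
  dual value b^T y* = 40.75.
Strong duality: c^T x* = b^T y*. Confirmed.

40.75


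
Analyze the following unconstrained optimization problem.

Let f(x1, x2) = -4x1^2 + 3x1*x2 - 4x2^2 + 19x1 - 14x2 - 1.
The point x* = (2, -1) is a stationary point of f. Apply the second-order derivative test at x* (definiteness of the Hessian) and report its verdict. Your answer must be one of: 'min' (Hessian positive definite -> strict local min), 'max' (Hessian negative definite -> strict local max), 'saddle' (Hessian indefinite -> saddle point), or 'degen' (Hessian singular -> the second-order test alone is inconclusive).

Compute the Hessian H = grad^2 f:
  H = [[-8, 3], [3, -8]]
Verify stationarity: grad f(x*) = H x* + g = (0, 0).
Eigenvalues of H: -11, -5.
Both eigenvalues < 0, so H is negative definite -> x* is a strict local max.

max


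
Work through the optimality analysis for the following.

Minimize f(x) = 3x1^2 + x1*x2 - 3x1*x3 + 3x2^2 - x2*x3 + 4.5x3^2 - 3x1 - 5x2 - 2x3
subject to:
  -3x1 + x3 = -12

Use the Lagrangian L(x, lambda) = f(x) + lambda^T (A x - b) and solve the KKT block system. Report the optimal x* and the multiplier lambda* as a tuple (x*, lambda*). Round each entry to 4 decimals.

Form the Lagrangian:
  L(x, lambda) = (1/2) x^T Q x + c^T x + lambda^T (A x - b)
Stationarity (grad_x L = 0): Q x + c + A^T lambda = 0.
Primal feasibility: A x = b.

This gives the KKT block system:
  [ Q   A^T ] [ x     ]   [-c ]
  [ A    0  ] [ lambda ] = [ b ]

Solving the linear system:
  x*      = (4.3122, 0.2707, 0.9366)
  lambda* = (6.778)
  f(x*)   = 32.5866

x* = (4.3122, 0.2707, 0.9366), lambda* = (6.778)


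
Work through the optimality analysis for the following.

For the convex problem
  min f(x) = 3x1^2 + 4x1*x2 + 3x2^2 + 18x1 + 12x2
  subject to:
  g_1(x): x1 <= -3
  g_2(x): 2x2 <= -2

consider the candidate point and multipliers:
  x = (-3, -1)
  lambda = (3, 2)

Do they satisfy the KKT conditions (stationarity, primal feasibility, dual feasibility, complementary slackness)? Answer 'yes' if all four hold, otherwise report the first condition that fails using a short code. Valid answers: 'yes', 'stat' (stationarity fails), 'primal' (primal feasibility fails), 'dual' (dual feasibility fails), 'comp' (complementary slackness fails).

Gradient of f: grad f(x) = Q x + c = (-4, -6)
Constraint values g_i(x) = a_i^T x - b_i:
  g_1((-3, -1)) = 0
  g_2((-3, -1)) = 0
Stationarity residual: grad f(x) + sum_i lambda_i a_i = (-1, -2)
  -> stationarity FAILS
Primal feasibility (all g_i <= 0): OK
Dual feasibility (all lambda_i >= 0): OK
Complementary slackness (lambda_i * g_i(x) = 0 for all i): OK

Verdict: the first failing condition is stationarity -> stat.

stat


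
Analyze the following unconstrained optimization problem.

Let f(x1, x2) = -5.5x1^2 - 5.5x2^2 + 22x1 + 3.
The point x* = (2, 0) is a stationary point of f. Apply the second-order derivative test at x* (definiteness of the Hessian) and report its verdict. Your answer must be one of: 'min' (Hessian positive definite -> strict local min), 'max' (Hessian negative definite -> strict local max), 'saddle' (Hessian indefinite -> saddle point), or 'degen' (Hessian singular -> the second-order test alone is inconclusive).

Compute the Hessian H = grad^2 f:
  H = [[-11, 0], [0, -11]]
Verify stationarity: grad f(x*) = H x* + g = (0, 0).
Eigenvalues of H: -11, -11.
Both eigenvalues < 0, so H is negative definite -> x* is a strict local max.

max


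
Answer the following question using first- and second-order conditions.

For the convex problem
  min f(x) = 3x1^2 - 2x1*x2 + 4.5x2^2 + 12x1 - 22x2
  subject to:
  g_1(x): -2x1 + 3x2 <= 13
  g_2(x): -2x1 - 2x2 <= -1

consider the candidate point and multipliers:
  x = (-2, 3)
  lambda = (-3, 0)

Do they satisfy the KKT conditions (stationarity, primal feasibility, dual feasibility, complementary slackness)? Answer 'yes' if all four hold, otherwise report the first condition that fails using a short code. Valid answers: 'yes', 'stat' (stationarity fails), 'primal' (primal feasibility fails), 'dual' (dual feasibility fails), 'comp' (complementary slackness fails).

Gradient of f: grad f(x) = Q x + c = (-6, 9)
Constraint values g_i(x) = a_i^T x - b_i:
  g_1((-2, 3)) = 0
  g_2((-2, 3)) = -1
Stationarity residual: grad f(x) + sum_i lambda_i a_i = (0, 0)
  -> stationarity OK
Primal feasibility (all g_i <= 0): OK
Dual feasibility (all lambda_i >= 0): FAILS
Complementary slackness (lambda_i * g_i(x) = 0 for all i): OK

Verdict: the first failing condition is dual_feasibility -> dual.

dual


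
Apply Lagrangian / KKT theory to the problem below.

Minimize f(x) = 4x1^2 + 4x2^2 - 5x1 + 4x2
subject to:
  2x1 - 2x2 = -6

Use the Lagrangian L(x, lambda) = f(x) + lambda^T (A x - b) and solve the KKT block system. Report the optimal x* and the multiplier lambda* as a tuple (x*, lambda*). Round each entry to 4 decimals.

Form the Lagrangian:
  L(x, lambda) = (1/2) x^T Q x + c^T x + lambda^T (A x - b)
Stationarity (grad_x L = 0): Q x + c + A^T lambda = 0.
Primal feasibility: A x = b.

This gives the KKT block system:
  [ Q   A^T ] [ x     ]   [-c ]
  [ A    0  ] [ lambda ] = [ b ]

Solving the linear system:
  x*      = (-1.4375, 1.5625)
  lambda* = (8.25)
  f(x*)   = 31.4688

x* = (-1.4375, 1.5625), lambda* = (8.25)
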